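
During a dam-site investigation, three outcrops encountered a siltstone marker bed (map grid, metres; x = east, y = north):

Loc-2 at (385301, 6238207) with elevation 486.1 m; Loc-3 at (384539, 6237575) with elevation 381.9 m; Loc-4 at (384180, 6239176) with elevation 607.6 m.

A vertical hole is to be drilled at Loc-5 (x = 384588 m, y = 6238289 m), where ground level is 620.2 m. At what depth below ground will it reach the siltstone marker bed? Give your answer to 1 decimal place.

Two edge vectors: Loc-2→Loc-3 = (-762, -632, -104.2), Loc-2→Loc-4 = (-1121, 969, 121.5).
Normal n = (Loc-2→Loc-3) × (Loc-2→Loc-4) = (24181.8, 209391.2, -1446850).
So ∂z/∂x = −n_x/n_z = 0.016713412 and ∂z/∂y = −n_y/n_z = 0.144722120.
Intercept c from Loc-2: 486.1 − 6439.69 − 902806.54 = −908760.14.
At (384588, 6238289): z_contact = 6427.78 + 902818.41 − 908760.14 = 486.05 m.
Depth below ground = 620.2 − 486.05 = 134.1 m.

134.1 m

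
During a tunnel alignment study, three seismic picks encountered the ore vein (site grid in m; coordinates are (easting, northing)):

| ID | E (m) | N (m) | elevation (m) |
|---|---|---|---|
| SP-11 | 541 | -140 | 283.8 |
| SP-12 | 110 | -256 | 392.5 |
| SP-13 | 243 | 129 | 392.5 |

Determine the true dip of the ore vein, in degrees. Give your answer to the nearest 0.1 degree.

Two edge vectors: SP-11→SP-12 = (-431, -116, 108.7), SP-11→SP-13 = (-298, 269, 108.7).
Normal n = (SP-11→SP-12) × (SP-11→SP-13) = (-41849.5, 14457.1, -150507).
So ∂z/∂E = −n_x/n_z = −0.27806 and ∂z/∂N = −n_y/n_z = 0.09606.
Gradient magnitude |∇z| = √(a² + b²) = √(0.07732 + 0.00923) = 0.29418.
True dip = arctan(0.29418) = 16.4°, dipping toward ESE (azimuth ≈ 109°).

16.4°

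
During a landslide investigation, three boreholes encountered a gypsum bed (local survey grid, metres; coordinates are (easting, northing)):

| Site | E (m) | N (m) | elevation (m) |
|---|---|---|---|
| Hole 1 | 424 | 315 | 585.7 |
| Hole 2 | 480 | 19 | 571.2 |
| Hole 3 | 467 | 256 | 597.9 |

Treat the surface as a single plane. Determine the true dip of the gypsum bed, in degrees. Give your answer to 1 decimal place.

Let the plane be z = a·E + b·N + c.
Hole 2−Hole 1: 56a − 296b = −14.5;  Hole 3−Hole 1: 43a − 59b = 12.2.
Solving gives a = 0.47397, b = 0.13866.
Gradient magnitude |∇z| = √(a² + b²) = √(0.22465 + 0.01923) = 0.49384.
True dip = arctan(0.49384) = 26.3°, dipping toward WSW (azimuth ≈ 254°).

26.3°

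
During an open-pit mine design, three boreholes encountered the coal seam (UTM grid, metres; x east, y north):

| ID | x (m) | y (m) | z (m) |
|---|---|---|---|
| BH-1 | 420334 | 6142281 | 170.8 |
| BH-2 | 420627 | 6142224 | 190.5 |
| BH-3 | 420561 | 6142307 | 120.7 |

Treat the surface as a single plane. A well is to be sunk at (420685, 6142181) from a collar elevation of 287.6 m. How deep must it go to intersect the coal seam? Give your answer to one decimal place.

Two edge vectors: BH-1→BH-2 = (293, -57, 19.7), BH-1→BH-3 = (227, 26, -50.1).
Normal n = (BH-1→BH-2) × (BH-1→BH-3) = (2343.5, 19151.2, 20557).
So ∂z/∂x = −n_x/n_z = −0.114000097 and ∂z/∂y = −n_y/n_z = −0.931614535.
Intercept c from BH-1: 170.8 + 47918.12 + 5722238.26 = 5770327.18.
At (420685, 6142181): z_contact = −47958.13 − 5722145.10 + 5770327.18 = 223.95 m.
Depth below ground = 287.6 − 223.95 = 63.7 m.

63.7 m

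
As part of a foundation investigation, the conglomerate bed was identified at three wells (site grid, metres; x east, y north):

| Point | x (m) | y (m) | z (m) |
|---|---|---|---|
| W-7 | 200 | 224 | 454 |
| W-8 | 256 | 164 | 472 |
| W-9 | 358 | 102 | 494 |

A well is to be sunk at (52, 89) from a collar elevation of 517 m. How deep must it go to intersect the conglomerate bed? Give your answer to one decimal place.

Let the plane be z = a·x + b·y + c.
W-8−W-7: 56a − 60b = 18;  W-9−W-7: 158a − 122b = 40.
Solving gives a = 0.07704, b = −0.22810.
Then c = 454 − a·200 − b·224 = 489.69.
At (52, 89): z_contact = 4.01 − 20.30 + 489.69 = 473.39 m.
Depth below ground = 517 − 473.39 = 43.6 m.

43.6 m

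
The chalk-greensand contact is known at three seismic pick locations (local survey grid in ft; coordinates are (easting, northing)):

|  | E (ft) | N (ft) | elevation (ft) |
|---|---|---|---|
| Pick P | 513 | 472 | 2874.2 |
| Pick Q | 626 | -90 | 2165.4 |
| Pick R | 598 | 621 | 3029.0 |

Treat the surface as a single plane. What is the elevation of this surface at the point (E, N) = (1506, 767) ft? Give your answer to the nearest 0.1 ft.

Let the plane be z = a·E + b·N + c.
Pick Q−Pick P: 113a − 562b = −708.8;  Pick R−Pick P: 85a + 149b = 154.8.
Solving gives a = −0.288105, b = 1.203281.
Then c = 2874.2 − a·513 − b·472 = 2454.05.
At (1506, 767): z = −433.9 + 922.9 + 2454.05 = 2943.1 ft.

2943.1 ft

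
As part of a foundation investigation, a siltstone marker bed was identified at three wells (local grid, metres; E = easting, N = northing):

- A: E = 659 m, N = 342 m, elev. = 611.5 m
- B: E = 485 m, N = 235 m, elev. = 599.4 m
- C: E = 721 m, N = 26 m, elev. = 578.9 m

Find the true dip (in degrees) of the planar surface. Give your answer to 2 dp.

Let the plane be z = a·E + b·N + c.
B−A: −174a − 107b = −12.1;  C−A: 62a − 316b = −32.6.
Solving gives a = 0.00544, b = 0.10423.
Gradient magnitude |∇z| = √(a² + b²) = √(0.00003 + 0.01086) = 0.10437.
True dip = arctan(0.10437) = 5.96°, dipping toward S (azimuth ≈ 183°).

5.96°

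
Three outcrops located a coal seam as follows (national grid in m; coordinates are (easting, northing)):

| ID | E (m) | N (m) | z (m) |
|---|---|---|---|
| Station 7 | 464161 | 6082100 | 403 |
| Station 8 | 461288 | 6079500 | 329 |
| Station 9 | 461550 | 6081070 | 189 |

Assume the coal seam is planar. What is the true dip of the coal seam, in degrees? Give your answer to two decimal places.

Let the plane be z = a·E + b·N + c.
Station 8−Station 7: −2873a − 2600b = −74;  Station 9−Station 7: −2611a − 1030b = −214.
Solving gives a = 0.12539, b = −0.11010.
Gradient magnitude |∇z| = √(a² + b²) = √(0.01572 + 0.01212) = 0.16687.
True dip = arctan(0.16687) = 9.47°, dipping toward NW (azimuth ≈ 311°).

9.47°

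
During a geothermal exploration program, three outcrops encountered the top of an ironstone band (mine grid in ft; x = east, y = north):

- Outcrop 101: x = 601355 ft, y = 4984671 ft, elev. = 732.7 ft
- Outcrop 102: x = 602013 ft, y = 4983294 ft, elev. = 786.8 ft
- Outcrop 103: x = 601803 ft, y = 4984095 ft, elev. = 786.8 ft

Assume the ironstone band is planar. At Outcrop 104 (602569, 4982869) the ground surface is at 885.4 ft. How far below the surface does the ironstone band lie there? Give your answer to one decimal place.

17.6 ft

Let the plane be z = a·x + b·y + c.
Outcrop 102−Outcrop 101: 658a − 1377b = 54.1;  Outcrop 103−Outcrop 101: 448a − 576b = 54.1.
Solving gives a = 0.182161774, b = 0.047757768.
Then c = 732.7 − a·601355 − b·4984671 = −346867.96.
At (602569, 4982869): z_contact = 109765.04 + 237970.70 − 346867.96 = 867.78 ft.
Depth below ground = 885.4 − 867.78 = 17.6 ft.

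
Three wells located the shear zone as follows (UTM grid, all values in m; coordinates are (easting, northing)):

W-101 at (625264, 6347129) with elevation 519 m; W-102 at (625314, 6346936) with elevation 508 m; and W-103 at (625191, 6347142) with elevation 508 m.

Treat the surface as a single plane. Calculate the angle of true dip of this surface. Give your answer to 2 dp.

11.11°

Two edge vectors: W-101→W-102 = (50, -193, -11), W-101→W-103 = (-73, 13, -11).
Normal n = (W-101→W-102) × (W-101→W-103) = (2266, 1353, -13439).
So ∂z/∂E = −n_x/n_z = 0.16861 and ∂z/∂N = −n_y/n_z = 0.10068.
Gradient magnitude |∇z| = √(a² + b²) = √(0.02843 + 0.01014) = 0.19638.
True dip = arctan(0.19638) = 11.11°, dipping toward WSW (azimuth ≈ 239°).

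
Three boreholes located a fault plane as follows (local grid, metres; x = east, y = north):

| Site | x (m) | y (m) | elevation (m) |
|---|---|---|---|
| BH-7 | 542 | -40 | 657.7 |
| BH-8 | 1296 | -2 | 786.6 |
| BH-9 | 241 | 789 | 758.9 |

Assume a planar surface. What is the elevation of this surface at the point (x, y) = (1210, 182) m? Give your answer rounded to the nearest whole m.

806 m

Let the plane be z = a·x + b·y + c.
BH-8−BH-7: 754a + 38b = 128.9;  BH-9−BH-7: −301a + 829b = 101.2.
Solving gives a = 0.16184, b = 0.18084.
Then c = 657.7 − a·542 − b·-40 = 577.22.
At (1210, 182): z = 195.8 + 32.9 + 577.22 = 806.0 m.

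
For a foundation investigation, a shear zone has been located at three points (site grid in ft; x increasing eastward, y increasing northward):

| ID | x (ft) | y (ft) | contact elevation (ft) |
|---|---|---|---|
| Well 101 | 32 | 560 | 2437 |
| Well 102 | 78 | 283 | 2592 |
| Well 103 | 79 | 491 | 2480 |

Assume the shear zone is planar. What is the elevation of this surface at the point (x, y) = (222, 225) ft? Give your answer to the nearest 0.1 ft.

2641.1 ft

Two edge vectors: Well 101→Well 102 = (46, -277, 155), Well 101→Well 103 = (47, -69, 43).
Normal n = (Well 101→Well 102) × (Well 101→Well 103) = (-1216, 5307, 9845).
So ∂z/∂x = −n_x/n_z = 0.12351 and ∂z/∂y = −n_y/n_z = −0.53906.
Intercept c from Well 101: 2437 − 3.95 + 301.87 = 2734.92.
At (222, 225): z = 27.4 − 121.3 + 2734.92 = 2641.1 ft.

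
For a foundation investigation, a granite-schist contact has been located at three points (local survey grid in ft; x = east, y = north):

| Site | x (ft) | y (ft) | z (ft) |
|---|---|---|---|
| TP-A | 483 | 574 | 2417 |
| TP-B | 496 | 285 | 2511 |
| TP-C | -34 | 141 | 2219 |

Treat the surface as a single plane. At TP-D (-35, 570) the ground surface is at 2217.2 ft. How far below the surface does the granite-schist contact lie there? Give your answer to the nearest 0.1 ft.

126.2 ft

Let the plane be z = a·x + b·y + c.
TP-B−TP-A: 13a − 289b = 94;  TP-C−TP-A: −517a − 433b = −198.
Solving gives a = 0.63160, b = −0.29685.
Then c = 2417 − a·483 − b·574 = 2282.33.
At (-35, 570): z_contact = −22.11 − 169.20 + 2282.33 = 2091.02 ft.
Depth below ground = 2217.2 − 2091.02 = 126.2 ft.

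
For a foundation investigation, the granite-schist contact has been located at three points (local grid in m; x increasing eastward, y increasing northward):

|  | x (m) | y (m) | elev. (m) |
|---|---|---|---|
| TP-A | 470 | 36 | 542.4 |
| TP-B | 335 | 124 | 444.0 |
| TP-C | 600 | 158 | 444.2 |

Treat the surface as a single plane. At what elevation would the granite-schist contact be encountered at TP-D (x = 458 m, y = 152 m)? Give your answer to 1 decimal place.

432.7 m

Let the plane be z = a·x + b·y + c.
TP-B−TP-A: −135a + 88b = −98.4;  TP-C−TP-A: 130a + 122b = −98.2.
Solving gives a = 0.12050, b = −0.93332.
Then c = 542.4 − a·470 − b·36 = 519.36.
At (458, 152): z = 55.2 − 141.9 + 519.36 = 432.7 m.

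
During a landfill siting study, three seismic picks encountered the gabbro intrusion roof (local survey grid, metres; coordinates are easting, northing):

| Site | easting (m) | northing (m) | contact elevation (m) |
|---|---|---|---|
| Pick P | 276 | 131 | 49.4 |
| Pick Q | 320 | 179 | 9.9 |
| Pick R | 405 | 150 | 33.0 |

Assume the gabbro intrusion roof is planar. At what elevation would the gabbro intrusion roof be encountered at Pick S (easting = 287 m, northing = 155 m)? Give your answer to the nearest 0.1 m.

Let the plane be z = a·easting + b·northing + c.
Pick Q−Pick P: 44a + 48b = −39.5;  Pick R−Pick P: 129a + 19b = −16.4.
Solving gives a = −0.00685, b = −0.81664.
Then c = 49.4 − a·276 − b·131 = 158.27.
At (287, 155): z = −2.0 − 126.6 + 158.27 = 29.7 m.

29.7 m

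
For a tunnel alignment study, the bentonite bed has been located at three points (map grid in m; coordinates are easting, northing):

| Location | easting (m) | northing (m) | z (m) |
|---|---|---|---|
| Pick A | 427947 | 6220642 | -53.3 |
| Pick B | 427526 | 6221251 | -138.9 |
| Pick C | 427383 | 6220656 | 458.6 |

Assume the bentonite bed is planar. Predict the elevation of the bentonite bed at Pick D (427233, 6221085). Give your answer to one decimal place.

Let the plane be z = a·easting + b·northing + c.
Pick B−Pick A: −421a + 609b = −85.6;  Pick C−Pick A: −564a + 14b = 511.9.
Solving gives a = −0.927020694, b = −0.781405110.
Then c = -53.3 − a·427947 − b·6220642 = 5257503.87.
At (427233, 6221085): z = −396053.8 − 4861187.6 + 5257503.87 = 262.4 m.

262.4 m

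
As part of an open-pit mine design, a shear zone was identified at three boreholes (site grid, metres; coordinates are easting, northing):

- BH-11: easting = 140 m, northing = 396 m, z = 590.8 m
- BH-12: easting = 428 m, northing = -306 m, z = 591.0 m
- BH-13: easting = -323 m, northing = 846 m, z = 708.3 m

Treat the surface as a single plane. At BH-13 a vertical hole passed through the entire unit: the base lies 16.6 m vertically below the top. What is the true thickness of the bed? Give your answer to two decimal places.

15.10 m

Two edge vectors: BH-11→BH-12 = (288, -702, 0.2), BH-11→BH-13 = (-463, 450, 117.5).
Normal n = (BH-11→BH-12) × (BH-11→BH-13) = (-82575, -33932.6, -195426).
So ∂z/∂easting = −n_x/n_z = −0.42254 and ∂z/∂northing = −n_y/n_z = −0.17363.
|∇z| = √(a²+b²) = 0.45682, so dip δ = arctan(0.45682) = 24.55°.
True thickness = vertical thickness × cos δ = 16.6 × cos 24.55° = 15.10 m.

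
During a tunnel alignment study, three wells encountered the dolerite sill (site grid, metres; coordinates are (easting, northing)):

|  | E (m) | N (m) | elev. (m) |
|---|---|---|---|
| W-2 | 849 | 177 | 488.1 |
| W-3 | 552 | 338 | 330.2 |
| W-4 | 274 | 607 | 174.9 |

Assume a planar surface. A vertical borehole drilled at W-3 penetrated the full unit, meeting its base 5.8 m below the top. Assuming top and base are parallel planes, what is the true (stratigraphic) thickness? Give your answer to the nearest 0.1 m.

Let the plane be z = a·E + b·N + c.
W-3−W-2: −297a + 161b = −157.9;  W-4−W-2: −575a + 430b = −313.2.
Solving gives a = 0.49728, b = −0.06341.
|∇z| = √(a²+b²) = 0.50130, so dip δ = arctan(0.50130) = 26.62°.
True thickness = vertical thickness × cos δ = 5.8 × cos 26.62° = 5.2 m.

5.2 m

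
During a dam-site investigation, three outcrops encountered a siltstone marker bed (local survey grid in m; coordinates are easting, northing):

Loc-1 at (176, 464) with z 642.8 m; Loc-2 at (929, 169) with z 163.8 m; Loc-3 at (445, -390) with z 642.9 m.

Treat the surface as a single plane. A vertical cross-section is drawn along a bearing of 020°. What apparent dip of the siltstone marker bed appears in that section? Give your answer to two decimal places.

Let the plane be z = a·easting + b·northing + c.
Loc-2−Loc-1: 753a − 295b = −479;  Loc-3−Loc-1: 269a − 854b = 0.1.
Solving gives a = −0.72572, b = −0.22871.
Unit vector along 020° is (sin 20°, cos 20°) = (0.3420, 0.9397).
Slope in that direction = a·(0.3420) + b·(0.9397) = −0.46313.
Apparent dip = arctan|0.46313| = 24.85° (true dip is 37.3°, so apparent ≤ true as expected).

24.85°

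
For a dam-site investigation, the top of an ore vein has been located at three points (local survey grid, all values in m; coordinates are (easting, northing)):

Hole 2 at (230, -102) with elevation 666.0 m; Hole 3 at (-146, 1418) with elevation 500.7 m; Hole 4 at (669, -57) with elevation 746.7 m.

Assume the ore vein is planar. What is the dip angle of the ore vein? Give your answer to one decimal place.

Let the plane be z = a·E + b·N + c.
Hole 3−Hole 2: −376a + 1520b = −165.3;  Hole 4−Hole 2: 439a + 45b = 80.7.
Solving gives a = 0.19015, b = −0.06171.
Gradient magnitude |∇z| = √(a² + b²) = √(0.03616 + 0.00381) = 0.19992.
True dip = arctan(0.19992) = 11.3°, dipping toward WNW (azimuth ≈ 288°).

11.3°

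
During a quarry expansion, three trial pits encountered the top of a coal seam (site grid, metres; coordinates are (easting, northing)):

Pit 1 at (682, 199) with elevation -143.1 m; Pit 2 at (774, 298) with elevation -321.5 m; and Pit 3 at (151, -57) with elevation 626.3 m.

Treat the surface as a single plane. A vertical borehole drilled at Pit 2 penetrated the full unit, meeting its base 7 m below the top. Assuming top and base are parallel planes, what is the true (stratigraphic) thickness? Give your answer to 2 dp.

4.19 m

Two edge vectors: Pit 1→Pit 2 = (92, 99, -178.4), Pit 1→Pit 3 = (-531, -256, 769.4).
Normal n = (Pit 1→Pit 2) × (Pit 1→Pit 3) = (30500.2, 23945.6, 29017).
So ∂z/∂E = −n_x/n_z = −1.05111 and ∂z/∂N = −n_y/n_z = −0.82523.
|∇z| = √(a²+b²) = 1.33635, so dip δ = arctan(1.33635) = 53.19°.
True thickness = vertical thickness × cos δ = 7 × cos 53.19° = 4.19 m.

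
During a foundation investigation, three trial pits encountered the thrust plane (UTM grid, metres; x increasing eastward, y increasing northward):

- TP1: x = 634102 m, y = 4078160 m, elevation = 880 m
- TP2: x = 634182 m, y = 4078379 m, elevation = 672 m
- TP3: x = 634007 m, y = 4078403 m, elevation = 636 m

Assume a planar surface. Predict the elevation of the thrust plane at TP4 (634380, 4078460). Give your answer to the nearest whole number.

Two edge vectors: TP1→TP2 = (80, 219, -208), TP1→TP3 = (-95, 243, -244).
Normal n = (TP1→TP2) × (TP1→TP3) = (-2892, 39280, 40245).
So ∂z/∂x = −n_x/n_z = 0.07185986 and ∂z/∂y = −n_y/n_z = −0.97602187.
Intercept c from TP1: 880 − 45566.48 + 3980373.33 = 3935686.85.
At (634380, 4078460): z = 45586.5 − 3980666.1 + 3935686.85 = 607.2 m.

607 m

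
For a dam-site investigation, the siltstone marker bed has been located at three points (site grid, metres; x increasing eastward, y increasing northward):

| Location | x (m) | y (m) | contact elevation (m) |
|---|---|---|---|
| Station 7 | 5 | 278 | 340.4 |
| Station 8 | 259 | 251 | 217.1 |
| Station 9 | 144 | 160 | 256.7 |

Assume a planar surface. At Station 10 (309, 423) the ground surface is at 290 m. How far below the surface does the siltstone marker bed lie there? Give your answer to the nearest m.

Two edge vectors: Station 7→Station 8 = (254, -27, -123.3), Station 7→Station 9 = (139, -118, -83.7).
Normal n = (Station 7→Station 8) × (Station 7→Station 9) = (-12289.5, 4121.1, -26219).
So ∂z/∂x = −n_x/n_z = −0.46872 and ∂z/∂y = −n_y/n_z = 0.15718.
Intercept c from Station 7: 340.4 + 2.34 − 43.70 = 299.05.
At (309, 423): z_contact = −144.8 + 66.5 + 299.05 = 220.7 m.
Depth below ground = 290 − 220.7 = 69 m.

69 m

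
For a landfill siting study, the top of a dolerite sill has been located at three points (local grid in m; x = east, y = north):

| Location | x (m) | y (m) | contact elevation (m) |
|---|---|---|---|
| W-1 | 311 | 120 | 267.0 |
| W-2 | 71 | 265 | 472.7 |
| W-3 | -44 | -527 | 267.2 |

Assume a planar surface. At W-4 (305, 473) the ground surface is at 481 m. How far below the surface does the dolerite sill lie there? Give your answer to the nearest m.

Two edge vectors: W-1→W-2 = (-240, 145, 205.7), W-1→W-3 = (-355, -647, 0.2).
Normal n = (W-1→W-2) × (W-1→W-3) = (133116.9, -72975.5, 206755).
So ∂z/∂x = −n_x/n_z = −0.64384 and ∂z/∂y = −n_y/n_z = 0.35296.
Intercept c from W-1: 267 + 200.23 − 42.35 = 424.88.
At (305, 473): z_contact = −196.4 + 166.9 + 424.88 = 395.5 m.
Depth below ground = 481 − 395.5 = 86 m.

86 m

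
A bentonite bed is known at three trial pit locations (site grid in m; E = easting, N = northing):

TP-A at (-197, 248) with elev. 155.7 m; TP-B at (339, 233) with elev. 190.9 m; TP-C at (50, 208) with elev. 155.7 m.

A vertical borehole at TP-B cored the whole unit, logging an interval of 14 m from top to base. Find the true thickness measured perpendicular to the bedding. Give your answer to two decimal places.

12.54 m

Let the plane be z = a·E + b·N + c.
TP-B−TP-A: 536a − 15b = 35.2;  TP-C−TP-A: 247a − 40b = 0.
Solving gives a = 0.07939, b = 0.49024.
|∇z| = √(a²+b²) = 0.49663, so dip δ = arctan(0.49663) = 26.41°.
True thickness = vertical thickness × cos δ = 14 × cos 26.41° = 12.54 m.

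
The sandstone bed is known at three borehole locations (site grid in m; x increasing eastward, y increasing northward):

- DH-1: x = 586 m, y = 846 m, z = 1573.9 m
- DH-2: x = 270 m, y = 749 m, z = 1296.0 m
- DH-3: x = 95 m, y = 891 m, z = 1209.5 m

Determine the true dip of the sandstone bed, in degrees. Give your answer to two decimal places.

40.26°

Let the plane be z = a·x + b·y + c.
DH-2−DH-1: −316a − 97b = −277.9;  DH-3−DH-1: −491a + 45b = −364.4.
Solving gives a = 0.77372, b = 0.34437.
Gradient magnitude |∇z| = √(a² + b²) = √(0.59864 + 0.11859) = 0.84690.
True dip = arctan(0.84690) = 40.26°, dipping toward WSW (azimuth ≈ 246°).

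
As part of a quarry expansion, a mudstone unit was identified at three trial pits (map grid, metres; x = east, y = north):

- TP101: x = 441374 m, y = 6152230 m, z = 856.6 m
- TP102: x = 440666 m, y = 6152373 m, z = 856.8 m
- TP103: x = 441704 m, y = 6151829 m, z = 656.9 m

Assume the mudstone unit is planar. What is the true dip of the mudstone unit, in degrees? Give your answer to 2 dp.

Two edge vectors: TP101→TP102 = (-708, 143, 0.2), TP101→TP103 = (330, -401, -199.7).
Normal n = (TP101→TP102) × (TP101→TP103) = (-28476.9, -141321.6, 236718).
So ∂z/∂x = −n_x/n_z = 0.12030 and ∂z/∂y = −n_y/n_z = 0.59700.
Gradient magnitude |∇z| = √(a² + b²) = √(0.01447 + 0.35641) = 0.60900.
True dip = arctan(0.60900) = 31.34°, dipping toward SSW (azimuth ≈ 191°).

31.34°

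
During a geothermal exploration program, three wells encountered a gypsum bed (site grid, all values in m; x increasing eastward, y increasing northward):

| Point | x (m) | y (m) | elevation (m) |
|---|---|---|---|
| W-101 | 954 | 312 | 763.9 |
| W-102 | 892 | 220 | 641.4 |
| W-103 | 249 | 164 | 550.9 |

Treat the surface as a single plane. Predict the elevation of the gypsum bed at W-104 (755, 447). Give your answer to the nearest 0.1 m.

936.0 m

Two edge vectors: W-101→W-102 = (-62, -92, -122.5), W-101→W-103 = (-705, -148, -213).
Normal n = (W-101→W-102) × (W-101→W-103) = (1466, 73156.5, -55684).
So ∂z/∂x = −n_x/n_z = 0.02633 and ∂z/∂y = −n_y/n_z = 1.31378.
Intercept c from W-101: 763.9 − 25.12 − 409.90 = 328.88.
At (755, 447): z = 19.9 + 587.3 + 328.88 = 936.0 m.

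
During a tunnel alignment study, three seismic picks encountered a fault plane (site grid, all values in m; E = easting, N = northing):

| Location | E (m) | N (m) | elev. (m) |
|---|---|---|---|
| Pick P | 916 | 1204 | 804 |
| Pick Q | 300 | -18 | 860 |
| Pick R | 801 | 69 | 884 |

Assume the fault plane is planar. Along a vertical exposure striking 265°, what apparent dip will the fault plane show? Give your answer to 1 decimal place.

3.1°

Let the plane be z = a·E + b·N + c.
Pick Q−Pick P: −616a − 1222b = 56;  Pick R−Pick P: −115a − 1135b = 80.
Solving gives a = 0.06122, b = −0.07669.
Unit vector along 265° is (sin 265°, cos 265°) = (-0.9962, -0.0872).
Slope in that direction = a·(-0.9962) + b·(-0.0872) = −0.05430.
Apparent dip = arctan|0.05430| = 3.1° (true dip is 5.6°, so apparent ≤ true as expected).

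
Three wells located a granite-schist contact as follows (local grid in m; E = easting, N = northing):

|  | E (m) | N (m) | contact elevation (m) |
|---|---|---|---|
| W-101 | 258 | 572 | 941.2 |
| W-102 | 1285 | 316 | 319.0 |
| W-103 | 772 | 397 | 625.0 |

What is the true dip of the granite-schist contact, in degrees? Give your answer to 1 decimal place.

Two edge vectors: W-101→W-102 = (1027, -256, -622.2), W-101→W-103 = (514, -175, -316.2).
Normal n = (W-101→W-102) × (W-101→W-103) = (-27937.8, 4926.6, -48141).
So ∂z/∂E = −n_x/n_z = −0.58033 and ∂z/∂N = −n_y/n_z = 0.10234.
Gradient magnitude |∇z| = √(a² + b²) = √(0.33679 + 0.01047) = 0.58929.
True dip = arctan(0.58929) = 30.5°, dipping toward E (azimuth ≈ 100°).

30.5°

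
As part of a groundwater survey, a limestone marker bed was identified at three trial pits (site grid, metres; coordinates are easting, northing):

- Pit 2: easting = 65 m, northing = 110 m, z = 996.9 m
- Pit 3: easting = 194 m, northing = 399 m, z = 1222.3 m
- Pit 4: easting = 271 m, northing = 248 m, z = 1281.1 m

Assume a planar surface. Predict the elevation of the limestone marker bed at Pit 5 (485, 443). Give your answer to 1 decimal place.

1588.4 m

Two edge vectors: Pit 2→Pit 3 = (129, 289, 225.4), Pit 2→Pit 4 = (206, 138, 284.2).
Normal n = (Pit 2→Pit 3) × (Pit 2→Pit 4) = (51028.6, 9770.6, -41732).
So ∂z/∂easting = −n_x/n_z = 1.22277 and ∂z/∂northing = −n_y/n_z = 0.23413.
Intercept c from Pit 2: 996.9 − 79.48 − 25.75 = 891.67.
At (485, 443): z = 593.0 + 103.7 + 891.67 = 1588.4 m.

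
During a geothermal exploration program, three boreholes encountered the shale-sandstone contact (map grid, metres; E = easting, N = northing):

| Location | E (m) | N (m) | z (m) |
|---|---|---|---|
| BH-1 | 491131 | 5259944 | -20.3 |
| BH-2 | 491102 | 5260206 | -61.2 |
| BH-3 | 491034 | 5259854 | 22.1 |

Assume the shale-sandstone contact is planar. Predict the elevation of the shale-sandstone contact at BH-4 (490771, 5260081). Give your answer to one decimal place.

Two edge vectors: BH-1→BH-2 = (-29, 262, -40.9), BH-1→BH-3 = (-97, -90, 42.4).
Normal n = (BH-1→BH-2) × (BH-1→BH-3) = (7427.8, 5196.9, 28024).
So ∂z/∂E = −n_x/n_z = −0.265051385 and ∂z/∂N = −n_y/n_z = −0.185444619.
Intercept c from BH-1: -20.3 + 130174.95 + 975428.31 = 1105582.96.
At (490771, 5260081): z = −130079.5 − 975453.7 + 1105582.96 = 49.7 m.

49.7 m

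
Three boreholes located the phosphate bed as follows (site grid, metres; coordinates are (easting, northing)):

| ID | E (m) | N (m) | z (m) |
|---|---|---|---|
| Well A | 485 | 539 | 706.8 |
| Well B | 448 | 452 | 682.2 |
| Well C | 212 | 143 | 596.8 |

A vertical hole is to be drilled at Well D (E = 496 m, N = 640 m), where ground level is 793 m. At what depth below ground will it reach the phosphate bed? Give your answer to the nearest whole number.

Two edge vectors: Well A→Well B = (-37, -87, -24.6), Well A→Well C = (-273, -396, -110).
Normal n = (Well A→Well B) × (Well A→Well C) = (-171.6, 2645.8, -9099).
So ∂z/∂E = −n_x/n_z = −0.01886 and ∂z/∂N = −n_y/n_z = 0.29078.
Intercept c from Well A: 706.8 + 9.15 − 156.73 = 559.22.
At (496, 640): z_contact = −9.4 + 186.1 + 559.22 = 736.0 m.
Depth below ground = 793 − 736.0 = 57 m.

57 m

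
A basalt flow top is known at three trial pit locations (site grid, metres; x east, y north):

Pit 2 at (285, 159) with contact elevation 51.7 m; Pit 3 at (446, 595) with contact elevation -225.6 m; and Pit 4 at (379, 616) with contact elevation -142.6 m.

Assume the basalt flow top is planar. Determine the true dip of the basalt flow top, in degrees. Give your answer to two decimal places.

52.41°

Two edge vectors: Pit 2→Pit 3 = (161, 436, -277.3), Pit 2→Pit 4 = (94, 457, -194.3).
Normal n = (Pit 2→Pit 3) × (Pit 2→Pit 4) = (42011.3, 5216.1, 32593).
So ∂z/∂x = −n_x/n_z = −1.28897 and ∂z/∂y = −n_y/n_z = −0.16004.
Gradient magnitude |∇z| = √(a² + b²) = √(1.66144 + 0.02561) = 1.29886.
True dip = arctan(1.29886) = 52.41°, dipping toward E (azimuth ≈ 083°).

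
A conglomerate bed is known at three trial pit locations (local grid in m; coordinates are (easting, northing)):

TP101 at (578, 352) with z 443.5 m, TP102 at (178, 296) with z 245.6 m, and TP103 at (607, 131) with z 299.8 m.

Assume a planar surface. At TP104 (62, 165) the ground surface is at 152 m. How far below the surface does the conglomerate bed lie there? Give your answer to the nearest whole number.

44 m

Two edge vectors: TP101→TP102 = (-400, -56, -197.9), TP101→TP103 = (29, -221, -143.7).
Normal n = (TP101→TP102) × (TP101→TP103) = (-35688.7, -63219.1, 90024).
So ∂z/∂E = −n_x/n_z = 0.39644 and ∂z/∂N = −n_y/n_z = 0.70225.
Intercept c from TP101: 443.5 − 229.14 − 247.19 = −32.83.
At (62, 165): z_contact = 24.6 + 115.9 − 32.83 = 107.6 m.
Depth below ground = 152 − 107.6 = 44 m.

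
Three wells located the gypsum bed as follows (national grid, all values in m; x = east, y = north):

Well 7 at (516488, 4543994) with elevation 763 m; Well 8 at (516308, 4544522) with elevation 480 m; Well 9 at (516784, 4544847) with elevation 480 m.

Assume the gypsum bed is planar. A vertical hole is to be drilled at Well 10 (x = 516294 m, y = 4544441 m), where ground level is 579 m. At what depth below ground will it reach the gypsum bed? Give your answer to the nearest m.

Two edge vectors: Well 7→Well 8 = (-180, 528, -283), Well 7→Well 9 = (296, 853, -283).
Normal n = (Well 7→Well 8) × (Well 7→Well 9) = (91975, -134708, -309828).
So ∂z/∂x = −n_x/n_z = 0.29685826 and ∂z/∂y = −n_y/n_z = −0.43478317.
Intercept c from Well 7: 763 − 153323.73 + 1975652.12 = 1823091.39.
At (516294, 4544441): z_contact = 153266.1 − 1975846.5 + 1823091.39 = 511.1 m.
Depth below ground = 579 − 511.1 = 68 m.

68 m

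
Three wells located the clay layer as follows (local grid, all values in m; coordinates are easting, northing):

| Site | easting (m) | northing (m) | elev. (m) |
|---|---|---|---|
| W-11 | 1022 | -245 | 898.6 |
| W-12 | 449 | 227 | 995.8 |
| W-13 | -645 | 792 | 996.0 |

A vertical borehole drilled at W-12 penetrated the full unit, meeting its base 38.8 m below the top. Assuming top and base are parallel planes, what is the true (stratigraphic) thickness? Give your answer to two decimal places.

32.97 m

Let the plane be z = a·easting + b·northing + c.
W-12−W-11: −573a + 472b = 97.2;  W-13−W-11: −1667a + 1037b = 97.4.
Solving gives a = 0.28462, b = 0.55145.
|∇z| = √(a²+b²) = 0.62057, so dip δ = arctan(0.62057) = 31.82°.
True thickness = vertical thickness × cos δ = 38.8 × cos 31.82° = 32.97 m.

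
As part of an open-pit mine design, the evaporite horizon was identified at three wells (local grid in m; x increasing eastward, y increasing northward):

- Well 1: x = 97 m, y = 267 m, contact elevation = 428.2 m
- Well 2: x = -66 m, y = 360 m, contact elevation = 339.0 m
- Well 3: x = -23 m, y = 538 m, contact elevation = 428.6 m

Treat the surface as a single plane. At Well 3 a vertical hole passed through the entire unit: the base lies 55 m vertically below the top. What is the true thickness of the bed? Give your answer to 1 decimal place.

Let the plane be z = a·x + b·y + c.
Well 2−Well 1: −163a + 93b = −89.2;  Well 3−Well 1: −120a + 271b = 0.4.
Solving gives a = 0.73336, b = 0.32621.
|∇z| = √(a²+b²) = 0.80264, so dip δ = arctan(0.80264) = 38.75°.
True thickness = vertical thickness × cos δ = 55 × cos 38.75° = 42.9 m.

42.9 m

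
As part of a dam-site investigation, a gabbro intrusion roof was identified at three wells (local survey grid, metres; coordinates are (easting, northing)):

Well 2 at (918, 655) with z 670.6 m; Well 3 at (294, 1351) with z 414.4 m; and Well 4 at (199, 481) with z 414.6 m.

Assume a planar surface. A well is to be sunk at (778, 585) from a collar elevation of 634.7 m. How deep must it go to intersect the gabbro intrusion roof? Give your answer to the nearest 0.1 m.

Let the plane be z = a·E + b·N + c.
Well 3−Well 2: −624a + 696b = −256.2;  Well 4−Well 2: −719a − 174b = −256.
Solving gives a = 0.365771, b = −0.040170.
Then c = 670.6 − a·918 − b·655 = 361.13.
At (778, 585): z_contact = 284.57 − 23.50 + 361.13 = 622.20 m.
Depth below ground = 634.7 − 622.20 = 12.5 m.

12.5 m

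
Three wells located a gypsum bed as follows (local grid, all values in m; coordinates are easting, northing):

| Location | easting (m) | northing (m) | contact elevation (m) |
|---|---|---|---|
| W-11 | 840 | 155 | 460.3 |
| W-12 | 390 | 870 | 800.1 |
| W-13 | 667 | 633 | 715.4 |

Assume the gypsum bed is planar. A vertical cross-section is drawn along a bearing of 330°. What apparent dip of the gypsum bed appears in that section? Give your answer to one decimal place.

Two edge vectors: W-11→W-12 = (-450, 715, 339.8), W-11→W-13 = (-173, 478, 255.1).
Normal n = (W-11→W-12) × (W-11→W-13) = (19972.1, 56009.6, -91405).
So ∂z/∂easting = −n_x/n_z = 0.21850 and ∂z/∂northing = −n_y/n_z = 0.61276.
Unit vector along 330° is (sin 330°, cos 330°) = (-0.5000, 0.8660).
Slope in that direction = a·(-0.5000) + b·(0.8660) = 0.42142.
Apparent dip = arctan|0.42142| = 22.9° (true dip is 33.0°, so apparent ≤ true as expected).

22.9°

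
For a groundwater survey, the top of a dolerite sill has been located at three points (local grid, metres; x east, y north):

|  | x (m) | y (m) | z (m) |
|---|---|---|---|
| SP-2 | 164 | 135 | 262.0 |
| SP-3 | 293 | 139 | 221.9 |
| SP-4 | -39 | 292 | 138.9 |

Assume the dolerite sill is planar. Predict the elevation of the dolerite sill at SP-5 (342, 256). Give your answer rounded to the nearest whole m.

75 m

Two edge vectors: SP-2→SP-3 = (129, 4, -40.1), SP-2→SP-4 = (-203, 157, -123.1).
Normal n = (SP-2→SP-3) × (SP-2→SP-4) = (5803.3, 24020.2, 21065).
So ∂z/∂x = −n_x/n_z = −0.27549 and ∂z/∂y = −n_y/n_z = −1.14029.
Intercept c from SP-2: 262 + 45.18 + 153.94 = 461.12.
At (342, 256): z = −94.2 − 291.9 + 461.12 = 75.0 m.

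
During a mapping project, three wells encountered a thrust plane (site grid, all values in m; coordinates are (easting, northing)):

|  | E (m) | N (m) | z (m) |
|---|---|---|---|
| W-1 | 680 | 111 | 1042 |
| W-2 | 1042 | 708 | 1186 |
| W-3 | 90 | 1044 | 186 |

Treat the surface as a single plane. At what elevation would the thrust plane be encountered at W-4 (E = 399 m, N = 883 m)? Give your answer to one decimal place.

Let the plane be z = a·E + b·N + c.
W-2−W-1: 362a + 597b = 144;  W-3−W-1: −590a + 933b = −856.
Solving gives a = 0.935372, b = −0.325971.
Then c = 1042 − a·680 − b·111 = 442.13.
At (399, 883): z = 373.2 − 287.8 + 442.13 = 527.5 m.

527.5 m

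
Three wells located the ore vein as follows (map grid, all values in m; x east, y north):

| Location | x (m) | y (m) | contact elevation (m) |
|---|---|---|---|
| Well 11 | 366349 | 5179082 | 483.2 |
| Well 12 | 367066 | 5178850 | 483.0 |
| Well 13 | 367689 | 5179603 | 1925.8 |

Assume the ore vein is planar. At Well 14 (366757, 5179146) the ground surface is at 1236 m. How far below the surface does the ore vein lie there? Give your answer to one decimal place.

Two edge vectors: Well 11→Well 12 = (717, -232, -0.2), Well 11→Well 13 = (1340, 521, 1442.6).
Normal n = (Well 11→Well 12) × (Well 11→Well 13) = (-334579, -1034612.2, 684437).
So ∂z/∂x = −n_x/n_z = 0.488838271 and ∂z/∂y = −n_y/n_z = 1.511625175.
Intercept c from Well 11: 483.2 − 179085.41 − 7828830.74 = −8007432.95.
At (366757, 5179146): z_contact = 179284.86 + 7828927.48 − 8007432.95 = 779.39 m.
Depth below ground = 1236 − 779.39 = 456.6 m.

456.6 m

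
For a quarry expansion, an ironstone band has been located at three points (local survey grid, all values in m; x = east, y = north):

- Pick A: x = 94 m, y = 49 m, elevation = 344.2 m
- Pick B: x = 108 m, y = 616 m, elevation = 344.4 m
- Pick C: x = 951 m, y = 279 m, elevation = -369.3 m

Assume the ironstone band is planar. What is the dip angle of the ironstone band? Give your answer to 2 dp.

Two edge vectors: Pick A→Pick B = (14, 567, 0.2), Pick A→Pick C = (857, 230, -713.5).
Normal n = (Pick A→Pick B) × (Pick A→Pick C) = (-404600.5, 10160.4, -482699).
So ∂z/∂x = −n_x/n_z = −0.83820 and ∂z/∂y = −n_y/n_z = 0.02105.
Gradient magnitude |∇z| = √(a² + b²) = √(0.70259 + 0.00044) = 0.83847.
True dip = arctan(0.83847) = 39.98°, dipping toward E (azimuth ≈ 091°).

39.98°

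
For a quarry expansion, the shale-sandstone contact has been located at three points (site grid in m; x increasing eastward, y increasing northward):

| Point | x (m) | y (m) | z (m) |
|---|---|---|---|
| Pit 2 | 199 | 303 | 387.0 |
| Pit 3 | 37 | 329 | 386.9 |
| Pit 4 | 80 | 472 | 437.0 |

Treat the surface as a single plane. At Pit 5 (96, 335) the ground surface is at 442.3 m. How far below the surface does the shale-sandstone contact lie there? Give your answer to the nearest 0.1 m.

50.2 m

Let the plane be z = a·x + b·y + c.
Pit 3−Pit 2: −162a + 26b = −0.1;  Pit 4−Pit 2: −119a + 169b = 50.
Solving gives a = 0.05423, b = 0.33404.
Then c = 387 − a·199 − b·303 = 274.99.
At (96, 335): z_contact = 5.21 + 111.90 + 274.99 = 392.10 m.
Depth below ground = 442.3 − 392.10 = 50.2 m.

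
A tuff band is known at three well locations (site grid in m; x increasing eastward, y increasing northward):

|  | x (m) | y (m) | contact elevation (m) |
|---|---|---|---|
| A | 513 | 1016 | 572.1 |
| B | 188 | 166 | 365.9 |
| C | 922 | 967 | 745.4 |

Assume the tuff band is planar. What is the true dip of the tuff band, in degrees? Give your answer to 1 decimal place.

23.7°

Two edge vectors: A→B = (-325, -850, -206.2), A→C = (409, -49, 173.3).
Normal n = (A→B) × (A→C) = (-157408.8, -28013.3, 363575).
So ∂z/∂x = −n_x/n_z = 0.43295 and ∂z/∂y = −n_y/n_z = 0.07705.
Gradient magnitude |∇z| = √(a² + b²) = √(0.18744 + 0.00594) = 0.43975.
True dip = arctan(0.43975) = 23.7°, dipping toward W (azimuth ≈ 260°).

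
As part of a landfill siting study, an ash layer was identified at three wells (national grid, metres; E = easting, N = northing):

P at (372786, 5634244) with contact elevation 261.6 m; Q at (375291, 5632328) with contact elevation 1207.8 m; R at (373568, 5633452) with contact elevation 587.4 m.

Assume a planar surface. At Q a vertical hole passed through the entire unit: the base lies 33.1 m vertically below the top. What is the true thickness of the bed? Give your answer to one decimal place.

Two edge vectors: P→Q = (2505, -1916, 946.2), P→R = (782, -792, 325.8).
Normal n = (P→Q) × (P→R) = (125157.6, -76200.6, -485648).
So ∂z/∂E = −n_x/n_z = 0.25771 and ∂z/∂N = −n_y/n_z = −0.15691.
|∇z| = √(a²+b²) = 0.30172, so dip δ = arctan(0.30172) = 16.79°.
True thickness = vertical thickness × cos δ = 33.1 × cos 16.79° = 31.7 m.

31.7 m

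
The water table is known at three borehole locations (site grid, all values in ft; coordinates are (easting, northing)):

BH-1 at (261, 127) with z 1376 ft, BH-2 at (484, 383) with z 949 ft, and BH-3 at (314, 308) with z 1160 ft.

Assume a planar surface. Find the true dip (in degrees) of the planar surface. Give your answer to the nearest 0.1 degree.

Let the plane be z = a·E + b·N + c.
BH-2−BH-1: 223a + 256b = −427;  BH-3−BH-1: 53a + 181b = −216.
Solving gives a = −0.82071, b = −0.95305.
Gradient magnitude |∇z| = √(a² + b²) = √(0.67357 + 0.90831) = 1.25773.
True dip = arctan(1.25773) = 51.5°, dipping toward NE (azimuth ≈ 041°).

51.5°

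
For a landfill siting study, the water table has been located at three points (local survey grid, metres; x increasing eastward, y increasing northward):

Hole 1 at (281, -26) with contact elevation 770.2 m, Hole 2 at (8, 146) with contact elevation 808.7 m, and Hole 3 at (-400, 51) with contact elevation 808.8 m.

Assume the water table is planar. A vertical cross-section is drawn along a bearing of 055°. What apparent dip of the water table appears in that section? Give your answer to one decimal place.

Two edge vectors: Hole 1→Hole 2 = (-273, 172, 38.5), Hole 1→Hole 3 = (-681, 77, 38.6).
Normal n = (Hole 1→Hole 2) × (Hole 1→Hole 3) = (3674.7, -15680.7, 96111).
So ∂z/∂x = −n_x/n_z = −0.03823 and ∂z/∂y = −n_y/n_z = 0.16315.
Unit vector along 055° is (sin 55°, cos 55°) = (0.8192, 0.5736).
Slope in that direction = a·(0.8192) + b·(0.5736) = 0.06226.
Apparent dip = arctan|0.06226| = 3.6° (true dip is 9.5°, so apparent ≤ true as expected).

3.6°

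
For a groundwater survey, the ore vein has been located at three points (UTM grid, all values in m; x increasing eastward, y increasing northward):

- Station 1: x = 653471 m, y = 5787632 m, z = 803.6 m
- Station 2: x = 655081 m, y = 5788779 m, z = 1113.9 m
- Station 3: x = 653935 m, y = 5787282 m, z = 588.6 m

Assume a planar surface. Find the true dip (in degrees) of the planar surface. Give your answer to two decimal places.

Two edge vectors: Station 1→Station 2 = (1610, 1147, 310.3), Station 1→Station 3 = (464, -350, -215).
Normal n = (Station 1→Station 2) × (Station 1→Station 3) = (-138000, 490129.2, -1095708).
So ∂z/∂x = −n_x/n_z = −0.12595 and ∂z/∂y = −n_y/n_z = 0.44732.
Gradient magnitude |∇z| = √(a² + b²) = √(0.01586 + 0.20009) = 0.46471.
True dip = arctan(0.46471) = 24.92°, dipping toward SSE (azimuth ≈ 164°).

24.92°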